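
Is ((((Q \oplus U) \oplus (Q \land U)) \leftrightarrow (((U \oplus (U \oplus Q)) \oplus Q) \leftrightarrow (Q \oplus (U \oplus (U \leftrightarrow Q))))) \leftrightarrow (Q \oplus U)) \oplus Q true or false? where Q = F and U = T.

F

Q \oplus U = F \oplus T = T
Q \land U = F \land T = F
(Q \oplus U) \oplus (Q \land U) = T \oplus F = T
U \oplus Q = T \oplus F = T
U \oplus (U \oplus Q) = T \oplus T = F
(U \oplus (U \oplus Q)) \oplus Q = F \oplus F = F
U \leftrightarrow Q = T \leftrightarrow F = F
U \oplus (U \leftrightarrow Q) = T \oplus F = T
Q \oplus (U \oplus (U \leftrightarrow Q)) = F \oplus T = T
((U \oplus (U \oplus Q)) \oplus Q) \leftrightarrow (Q \oplus (U \oplus (U \leftrightarrow Q))) = F \leftrightarrow T = F
((Q \oplus U) \oplus (Q \land U)) \leftrightarrow (((U \oplus (U \oplus Q)) \oplus Q) \leftrightarrow (Q \oplus (U \oplus (U \leftrightarrow Q)))) = T \leftrightarrow F = F
Q \oplus U = F \oplus T = T
(((Q \oplus U) \oplus (Q \land U)) \leftrightarrow (((U \oplus (U \oplus Q)) \oplus Q) \leftrightarrow (Q \oplus (U \oplus (U \leftrightarrow Q))))) \leftrightarrow (Q \oplus U) = F \leftrightarrow T = F
((((Q \oplus U) \oplus (Q \land U)) \leftrightarrow (((U \oplus (U \oplus Q)) \oplus Q) \leftrightarrow (Q \oplus (U \oplus (U \leftrightarrow Q))))) \leftrightarrow (Q \oplus U)) \oplus Q = F \oplus F = F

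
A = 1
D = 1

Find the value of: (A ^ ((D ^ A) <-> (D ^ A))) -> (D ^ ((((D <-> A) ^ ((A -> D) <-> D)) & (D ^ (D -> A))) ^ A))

1

D ^ A = 1 ^ 1 = 0
D ^ A = 1 ^ 1 = 0
(D ^ A) <-> (D ^ A) = 0 <-> 0 = 1
A ^ ((D ^ A) <-> (D ^ A)) = 1 ^ 1 = 0
D <-> A = 1 <-> 1 = 1
A -> D = 1 -> 1 = 1
(A -> D) <-> D = 1 <-> 1 = 1
(D <-> A) ^ ((A -> D) <-> D) = 1 ^ 1 = 0
D -> A = 1 -> 1 = 1
D ^ (D -> A) = 1 ^ 1 = 0
((D <-> A) ^ ((A -> D) <-> D)) & (D ^ (D -> A)) = 0 & 0 = 0
(((D <-> A) ^ ((A -> D) <-> D)) & (D ^ (D -> A))) ^ A = 0 ^ 1 = 1
D ^ ((((D <-> A) ^ ((A -> D) <-> D)) & (D ^ (D -> A))) ^ A) = 1 ^ 1 = 0
(A ^ ((D ^ A) <-> (D ^ A))) -> (D ^ ((((D <-> A) ^ ((A -> D) <-> D)) & (D ^ (D -> A))) ^ A)) = 0 -> 0 = 1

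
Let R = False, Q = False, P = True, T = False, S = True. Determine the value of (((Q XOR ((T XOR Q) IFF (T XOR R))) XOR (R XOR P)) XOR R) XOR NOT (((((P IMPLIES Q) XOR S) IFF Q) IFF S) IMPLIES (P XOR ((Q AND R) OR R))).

Substituting R=False, Q=False, P=True, T=False, S=True:
T XOR Q = False XOR False = False
T XOR R = False XOR False = False
(T XOR Q) IFF (T XOR R) = False IFF False = True
Q XOR ((T XOR Q) IFF (T XOR R)) = False XOR True = True
R XOR P = False XOR True = True
(Q XOR ((T XOR Q) IFF (T XOR R))) XOR (R XOR P) = True XOR True = False
((Q XOR ((T XOR Q) IFF (T XOR R))) XOR (R XOR P)) XOR R = False XOR False = False
P IMPLIES Q = True IMPLIES False = False
(P IMPLIES Q) XOR S = False XOR True = True
((P IMPLIES Q) XOR S) IFF Q = True IFF False = False
(((P IMPLIES Q) XOR S) IFF Q) IFF S = False IFF True = False
Q AND R = False AND False = False
(Q AND R) OR R = False OR False = False
P XOR ((Q AND R) OR R) = True XOR False = True
((((P IMPLIES Q) XOR S) IFF Q) IFF S) IMPLIES (P XOR ((Q AND R) OR R)) = False IMPLIES True = True
NOT (((((P IMPLIES Q) XOR S) IFF Q) IFF S) IMPLIES (P XOR ((Q AND R) OR R))) = NOT True = False
(((Q XOR ((T XOR Q) IFF (T XOR R))) XOR (R XOR P)) XOR R) XOR NOT (((((P IMPLIES Q) XOR S) IFF Q) IFF S) IMPLIES (P XOR ((Q AND R) OR R))) = False XOR False = False

False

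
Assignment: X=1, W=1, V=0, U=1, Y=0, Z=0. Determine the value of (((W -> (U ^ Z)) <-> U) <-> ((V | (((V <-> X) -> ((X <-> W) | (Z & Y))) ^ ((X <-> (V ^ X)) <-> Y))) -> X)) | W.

1

U ^ Z = 1 ^ 0 = 1
W -> (U ^ Z) = 1 -> 1 = 1
(W -> (U ^ Z)) <-> U = 1 <-> 1 = 1
V <-> X = 0 <-> 1 = 0
X <-> W = 1 <-> 1 = 1
Z & Y = 0 & 0 = 0
(X <-> W) | (Z & Y) = 1 | 0 = 1
(V <-> X) -> ((X <-> W) | (Z & Y)) = 0 -> 1 = 1
V ^ X = 0 ^ 1 = 1
X <-> (V ^ X) = 1 <-> 1 = 1
(X <-> (V ^ X)) <-> Y = 1 <-> 0 = 0
((V <-> X) -> ((X <-> W) | (Z & Y))) ^ ((X <-> (V ^ X)) <-> Y) = 1 ^ 0 = 1
V | (((V <-> X) -> ((X <-> W) | (Z & Y))) ^ ((X <-> (V ^ X)) <-> Y)) = 0 | 1 = 1
(V | (((V <-> X) -> ((X <-> W) | (Z & Y))) ^ ((X <-> (V ^ X)) <-> Y))) -> X = 1 -> 1 = 1
((W -> (U ^ Z)) <-> U) <-> ((V | (((V <-> X) -> ((X <-> W) | (Z & Y))) ^ ((X <-> (V ^ X)) <-> Y))) -> X) = 1 <-> 1 = 1
(((W -> (U ^ Z)) <-> U) <-> ((V | (((V <-> X) -> ((X <-> W) | (Z & Y))) ^ ((X <-> (V ^ X)) <-> Y))) -> X)) | W = 1 | 1 = 1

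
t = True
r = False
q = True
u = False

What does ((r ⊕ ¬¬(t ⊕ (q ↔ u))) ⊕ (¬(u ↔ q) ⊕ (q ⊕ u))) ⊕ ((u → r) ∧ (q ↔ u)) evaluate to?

q ↔ u = True ↔ False = False
t ⊕ (q ↔ u) = True ⊕ False = True
¬(t ⊕ (q ↔ u)) = ¬True = False
¬¬(t ⊕ (q ↔ u)) = ¬False = True
r ⊕ ¬¬(t ⊕ (q ↔ u)) = False ⊕ True = True
u ↔ q = False ↔ True = False
¬(u ↔ q) = ¬False = True
q ⊕ u = True ⊕ False = True
¬(u ↔ q) ⊕ (q ⊕ u) = True ⊕ True = False
(r ⊕ ¬¬(t ⊕ (q ↔ u))) ⊕ (¬(u ↔ q) ⊕ (q ⊕ u)) = True ⊕ False = True
u → r = False → False = True
q ↔ u = True ↔ False = False
(u → r) ∧ (q ↔ u) = True ∧ False = False
((r ⊕ ¬¬(t ⊕ (q ↔ u))) ⊕ (¬(u ↔ q) ⊕ (q ⊕ u))) ⊕ ((u → r) ∧ (q ↔ u)) = True ⊕ False = True

True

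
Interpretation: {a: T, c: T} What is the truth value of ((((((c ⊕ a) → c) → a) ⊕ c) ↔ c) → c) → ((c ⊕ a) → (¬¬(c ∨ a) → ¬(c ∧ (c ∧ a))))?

T

c ⊕ a = T ⊕ T = F
(c ⊕ a) → c = F → T = T
((c ⊕ a) → c) → a = T → T = T
(((c ⊕ a) → c) → a) ⊕ c = T ⊕ T = F
((((c ⊕ a) → c) → a) ⊕ c) ↔ c = F ↔ T = F
(((((c ⊕ a) → c) → a) ⊕ c) ↔ c) → c = F → T = T
c ⊕ a = T ⊕ T = F
c ∨ a = T ∨ T = T
¬(c ∨ a) = ¬T = F
¬¬(c ∨ a) = ¬F = T
c ∧ a = T ∧ T = T
c ∧ (c ∧ a) = T ∧ T = T
¬(c ∧ (c ∧ a)) = ¬T = F
¬¬(c ∨ a) → ¬(c ∧ (c ∧ a)) = T → F = F
(c ⊕ a) → (¬¬(c ∨ a) → ¬(c ∧ (c ∧ a))) = F → F = T
((((((c ⊕ a) → c) → a) ⊕ c) ↔ c) → c) → ((c ⊕ a) → (¬¬(c ∨ a) → ¬(c ∧ (c ∧ a)))) = T → T = T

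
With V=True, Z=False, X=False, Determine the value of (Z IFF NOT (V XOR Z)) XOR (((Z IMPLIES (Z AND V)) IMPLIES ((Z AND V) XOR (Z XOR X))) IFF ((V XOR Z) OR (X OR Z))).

V XOR Z = True XOR False = True
NOT (V XOR Z) = NOT True = False
Z IFF NOT (V XOR Z) = False IFF False = True
Z AND V = False AND True = False
Z IMPLIES (Z AND V) = False IMPLIES False = True
Z AND V = False AND True = False
Z XOR X = False XOR False = False
(Z AND V) XOR (Z XOR X) = False XOR False = False
(Z IMPLIES (Z AND V)) IMPLIES ((Z AND V) XOR (Z XOR X)) = True IMPLIES False = False
V XOR Z = True XOR False = True
X OR Z = False OR False = False
(V XOR Z) OR (X OR Z) = True OR False = True
((Z IMPLIES (Z AND V)) IMPLIES ((Z AND V) XOR (Z XOR X))) IFF ((V XOR Z) OR (X OR Z)) = False IFF True = False
(Z IFF NOT (V XOR Z)) XOR (((Z IMPLIES (Z AND V)) IMPLIES ((Z AND V) XOR (Z XOR X))) IFF ((V XOR Z) OR (X OR Z))) = True XOR False = True

True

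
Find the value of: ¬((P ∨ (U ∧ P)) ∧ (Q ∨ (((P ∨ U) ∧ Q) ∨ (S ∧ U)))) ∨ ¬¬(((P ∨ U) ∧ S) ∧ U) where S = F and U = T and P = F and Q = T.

U ∧ P = T ∧ F = F
P ∨ (U ∧ P) = F ∨ F = F
P ∨ U = F ∨ T = T
(P ∨ U) ∧ Q = T ∧ T = T
S ∧ U = F ∧ T = F
((P ∨ U) ∧ Q) ∨ (S ∧ U) = T ∨ F = T
Q ∨ (((P ∨ U) ∧ Q) ∨ (S ∧ U)) = T ∨ T = T
(P ∨ (U ∧ P)) ∧ (Q ∨ (((P ∨ U) ∧ Q) ∨ (S ∧ U))) = F ∧ T = F
¬((P ∨ (U ∧ P)) ∧ (Q ∨ (((P ∨ U) ∧ Q) ∨ (S ∧ U)))) = ¬F = T
P ∨ U = F ∨ T = T
(P ∨ U) ∧ S = T ∧ F = F
((P ∨ U) ∧ S) ∧ U = F ∧ T = F
¬(((P ∨ U) ∧ S) ∧ U) = ¬F = T
¬¬(((P ∨ U) ∧ S) ∧ U) = ¬T = F
¬((P ∨ (U ∧ P)) ∧ (Q ∨ (((P ∨ U) ∧ Q) ∨ (S ∧ U)))) ∨ ¬¬(((P ∨ U) ∧ S) ∧ U) = T ∨ F = T

T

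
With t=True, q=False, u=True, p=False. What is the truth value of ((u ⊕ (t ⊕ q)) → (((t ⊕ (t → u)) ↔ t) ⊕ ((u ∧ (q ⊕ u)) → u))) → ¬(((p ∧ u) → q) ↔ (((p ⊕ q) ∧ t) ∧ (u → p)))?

True

t ⊕ q = True ⊕ False = True
u ⊕ (t ⊕ q) = True ⊕ True = False
t → u = True → True = True
t ⊕ (t → u) = True ⊕ True = False
(t ⊕ (t → u)) ↔ t = False ↔ True = False
q ⊕ u = False ⊕ True = True
u ∧ (q ⊕ u) = True ∧ True = True
(u ∧ (q ⊕ u)) → u = True → True = True
((t ⊕ (t → u)) ↔ t) ⊕ ((u ∧ (q ⊕ u)) → u) = False ⊕ True = True
(u ⊕ (t ⊕ q)) → (((t ⊕ (t → u)) ↔ t) ⊕ ((u ∧ (q ⊕ u)) → u)) = False → True = True
p ∧ u = False ∧ True = False
(p ∧ u) → q = False → False = True
p ⊕ q = False ⊕ False = False
(p ⊕ q) ∧ t = False ∧ True = False
u → p = True → False = False
((p ⊕ q) ∧ t) ∧ (u → p) = False ∧ False = False
((p ∧ u) → q) ↔ (((p ⊕ q) ∧ t) ∧ (u → p)) = True ↔ False = False
¬(((p ∧ u) → q) ↔ (((p ⊕ q) ∧ t) ∧ (u → p))) = ¬False = True
((u ⊕ (t ⊕ q)) → (((t ⊕ (t → u)) ↔ t) ⊕ ((u ∧ (q ⊕ u)) → u))) → ¬(((p ∧ u) → q) ↔ (((p ⊕ q) ∧ t) ∧ (u → p))) = True → True = True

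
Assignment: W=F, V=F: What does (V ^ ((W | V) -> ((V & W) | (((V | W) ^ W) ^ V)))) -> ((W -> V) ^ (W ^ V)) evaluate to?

T

W | V = F | F = F
V & W = F & F = F
V | W = F | F = F
(V | W) ^ W = F ^ F = F
((V | W) ^ W) ^ V = F ^ F = F
(V & W) | (((V | W) ^ W) ^ V) = F | F = F
(W | V) -> ((V & W) | (((V | W) ^ W) ^ V)) = F -> F = T
V ^ ((W | V) -> ((V & W) | (((V | W) ^ W) ^ V))) = F ^ T = T
W -> V = F -> F = T
W ^ V = F ^ F = F
(W -> V) ^ (W ^ V) = T ^ F = T
(V ^ ((W | V) -> ((V & W) | (((V | W) ^ W) ^ V)))) -> ((W -> V) ^ (W ^ V)) = T -> T = T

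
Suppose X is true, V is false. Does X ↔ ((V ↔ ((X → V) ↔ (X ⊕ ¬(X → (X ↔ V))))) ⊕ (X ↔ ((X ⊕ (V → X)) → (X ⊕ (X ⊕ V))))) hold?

True

Substituting X=True, V=False:
X → V = True → False = False
X ↔ V = True ↔ False = False
X → (X ↔ V) = True → False = False
¬(X → (X ↔ V)) = ¬False = True
X ⊕ ¬(X → (X ↔ V)) = True ⊕ True = False
(X → V) ↔ (X ⊕ ¬(X → (X ↔ V))) = False ↔ False = True
V ↔ ((X → V) ↔ (X ⊕ ¬(X → (X ↔ V)))) = False ↔ True = False
V → X = False → True = True
X ⊕ (V → X) = True ⊕ True = False
X ⊕ V = True ⊕ False = True
X ⊕ (X ⊕ V) = True ⊕ True = False
(X ⊕ (V → X)) → (X ⊕ (X ⊕ V)) = False → False = True
X ↔ ((X ⊕ (V → X)) → (X ⊕ (X ⊕ V))) = True ↔ True = True
(V ↔ ((X → V) ↔ (X ⊕ ¬(X → (X ↔ V))))) ⊕ (X ↔ ((X ⊕ (V → X)) → (X ⊕ (X ⊕ V)))) = False ⊕ True = True
X ↔ ((V ↔ ((X → V) ↔ (X ⊕ ¬(X → (X ↔ V))))) ⊕ (X ↔ ((X ⊕ (V → X)) → (X ⊕ (X ⊕ V))))) = True ↔ True = True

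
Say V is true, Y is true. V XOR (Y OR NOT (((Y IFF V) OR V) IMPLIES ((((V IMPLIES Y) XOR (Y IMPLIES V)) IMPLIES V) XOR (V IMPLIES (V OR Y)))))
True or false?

F

Substituting V=T, Y=T:
Y IFF V = T IFF T = T
(Y IFF V) OR V = T OR T = T
V IMPLIES Y = T IMPLIES T = T
Y IMPLIES V = T IMPLIES T = T
(V IMPLIES Y) XOR (Y IMPLIES V) = T XOR T = F
((V IMPLIES Y) XOR (Y IMPLIES V)) IMPLIES V = F IMPLIES T = T
V OR Y = T OR T = T
V IMPLIES (V OR Y) = T IMPLIES T = T
(((V IMPLIES Y) XOR (Y IMPLIES V)) IMPLIES V) XOR (V IMPLIES (V OR Y)) = T XOR T = F
((Y IFF V) OR V) IMPLIES ((((V IMPLIES Y) XOR (Y IMPLIES V)) IMPLIES V) XOR (V IMPLIES (V OR Y))) = T IMPLIES F = F
NOT (((Y IFF V) OR V) IMPLIES ((((V IMPLIES Y) XOR (Y IMPLIES V)) IMPLIES V) XOR (V IMPLIES (V OR Y)))) = NOT F = T
Y OR NOT (((Y IFF V) OR V) IMPLIES ((((V IMPLIES Y) XOR (Y IMPLIES V)) IMPLIES V) XOR (V IMPLIES (V OR Y)))) = T OR T = T
V XOR (Y OR NOT (((Y IFF V) OR V) IMPLIES ((((V IMPLIES Y) XOR (Y IMPLIES V)) IMPLIES V) XOR (V IMPLIES (V OR Y))))) = T XOR T = F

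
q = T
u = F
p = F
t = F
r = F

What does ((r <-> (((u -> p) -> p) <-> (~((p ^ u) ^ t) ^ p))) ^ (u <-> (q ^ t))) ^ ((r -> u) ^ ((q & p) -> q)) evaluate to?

u -> p = F -> F = T
(u -> p) -> p = T -> F = F
p ^ u = F ^ F = F
(p ^ u) ^ t = F ^ F = F
~((p ^ u) ^ t) = ~F = T
~((p ^ u) ^ t) ^ p = T ^ F = T
((u -> p) -> p) <-> (~((p ^ u) ^ t) ^ p) = F <-> T = F
r <-> (((u -> p) -> p) <-> (~((p ^ u) ^ t) ^ p)) = F <-> F = T
q ^ t = T ^ F = T
u <-> (q ^ t) = F <-> T = F
(r <-> (((u -> p) -> p) <-> (~((p ^ u) ^ t) ^ p))) ^ (u <-> (q ^ t)) = T ^ F = T
r -> u = F -> F = T
q & p = T & F = F
(q & p) -> q = F -> T = T
(r -> u) ^ ((q & p) -> q) = T ^ T = F
((r <-> (((u -> p) -> p) <-> (~((p ^ u) ^ t) ^ p))) ^ (u <-> (q ^ t))) ^ ((r -> u) ^ ((q & p) -> q)) = T ^ F = T

T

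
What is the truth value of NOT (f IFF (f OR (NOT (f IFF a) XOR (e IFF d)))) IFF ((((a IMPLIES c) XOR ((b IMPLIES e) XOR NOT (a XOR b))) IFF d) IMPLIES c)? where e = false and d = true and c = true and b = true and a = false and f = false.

f IFF a = false IFF false = true
NOT (f IFF a) = NOT true = false
e IFF d = false IFF true = false
NOT (f IFF a) XOR (e IFF d) = false XOR false = false
f OR (NOT (f IFF a) XOR (e IFF d)) = false OR false = false
f IFF (f OR (NOT (f IFF a) XOR (e IFF d))) = false IFF false = true
NOT (f IFF (f OR (NOT (f IFF a) XOR (e IFF d)))) = NOT true = false
a IMPLIES c = false IMPLIES true = true
b IMPLIES e = true IMPLIES false = false
a XOR b = false XOR true = true
NOT (a XOR b) = NOT true = false
(b IMPLIES e) XOR NOT (a XOR b) = false XOR false = false
(a IMPLIES c) XOR ((b IMPLIES e) XOR NOT (a XOR b)) = true XOR false = true
((a IMPLIES c) XOR ((b IMPLIES e) XOR NOT (a XOR b))) IFF d = true IFF true = true
(((a IMPLIES c) XOR ((b IMPLIES e) XOR NOT (a XOR b))) IFF d) IMPLIES c = true IMPLIES true = true
NOT (f IFF (f OR (NOT (f IFF a) XOR (e IFF d)))) IFF ((((a IMPLIES c) XOR ((b IMPLIES e) XOR NOT (a XOR b))) IFF d) IMPLIES c) = false IFF true = false

false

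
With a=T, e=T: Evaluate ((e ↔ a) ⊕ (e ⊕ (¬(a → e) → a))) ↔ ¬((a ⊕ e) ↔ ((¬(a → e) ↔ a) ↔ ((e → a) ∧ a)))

e ↔ a = T ↔ T = T
a → e = T → T = T
¬(a → e) = ¬T = F
¬(a → e) → a = F → T = T
e ⊕ (¬(a → e) → a) = T ⊕ T = F
(e ↔ a) ⊕ (e ⊕ (¬(a → e) → a)) = T ⊕ F = T
a ⊕ e = T ⊕ T = F
a → e = T → T = T
¬(a → e) = ¬T = F
¬(a → e) ↔ a = F ↔ T = F
e → a = T → T = T
(e → a) ∧ a = T ∧ T = T
(¬(a → e) ↔ a) ↔ ((e → a) ∧ a) = F ↔ T = F
(a ⊕ e) ↔ ((¬(a → e) ↔ a) ↔ ((e → a) ∧ a)) = F ↔ F = T
¬((a ⊕ e) ↔ ((¬(a → e) ↔ a) ↔ ((e → a) ∧ a))) = ¬T = F
((e ↔ a) ⊕ (e ⊕ (¬(a → e) → a))) ↔ ¬((a ⊕ e) ↔ ((¬(a → e) ↔ a) ↔ ((e → a) ∧ a))) = T ↔ F = F

F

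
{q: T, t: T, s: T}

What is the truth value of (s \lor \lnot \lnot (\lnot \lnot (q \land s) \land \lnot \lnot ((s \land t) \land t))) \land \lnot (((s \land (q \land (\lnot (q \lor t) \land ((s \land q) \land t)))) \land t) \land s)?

Substituting q=T, t=T, s=T:
q \land s = T \land T = T
\lnot (q \land s) = \lnot T = F
\lnot \lnot (q \land s) = \lnot F = T
s \land t = T \land T = T
(s \land t) \land t = T \land T = T
\lnot ((s \land t) \land t) = \lnot T = F
\lnot \lnot ((s \land t) \land t) = \lnot F = T
\lnot \lnot (q \land s) \land \lnot \lnot ((s \land t) \land t) = T \land T = T
\lnot (\lnot \lnot (q \land s) \land \lnot \lnot ((s \land t) \land t)) = \lnot T = F
\lnot \lnot (\lnot \lnot (q \land s) \land \lnot \lnot ((s \land t) \land t)) = \lnot F = T
s \lor \lnot \lnot (\lnot \lnot (q \land s) \land \lnot \lnot ((s \land t) \land t)) = T \lor T = T
q \lor t = T \lor T = T
\lnot (q \lor t) = \lnot T = F
s \land q = T \land T = T
(s \land q) \land t = T \land T = T
\lnot (q \lor t) \land ((s \land q) \land t) = F \land T = F
q \land (\lnot (q \lor t) \land ((s \land q) \land t)) = T \land F = F
s \land (q \land (\lnot (q \lor t) \land ((s \land q) \land t))) = T \land F = F
(s \land (q \land (\lnot (q \lor t) \land ((s \land q) \land t)))) \land t = F \land T = F
((s \land (q \land (\lnot (q \lor t) \land ((s \land q) \land t)))) \land t) \land s = F \land T = F
\lnot (((s \land (q \land (\lnot (q \lor t) \land ((s \land q) \land t)))) \land t) \land s) = \lnot F = T
(s \lor \lnot \lnot (\lnot \lnot (q \land s) \land \lnot \lnot ((s \land t) \land t))) \land \lnot (((s \land (q \land (\lnot (q \lor t) \land ((s \land q) \land t)))) \land t) \land s) = T \land T = T

T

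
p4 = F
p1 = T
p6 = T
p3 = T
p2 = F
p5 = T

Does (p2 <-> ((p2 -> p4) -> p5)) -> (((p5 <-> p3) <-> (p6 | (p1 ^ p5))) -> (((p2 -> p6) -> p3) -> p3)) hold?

T

p2 -> p4 = F -> F = T
(p2 -> p4) -> p5 = T -> T = T
p2 <-> ((p2 -> p4) -> p5) = F <-> T = F
p5 <-> p3 = T <-> T = T
p1 ^ p5 = T ^ T = F
p6 | (p1 ^ p5) = T | F = T
(p5 <-> p3) <-> (p6 | (p1 ^ p5)) = T <-> T = T
p2 -> p6 = F -> T = T
(p2 -> p6) -> p3 = T -> T = T
((p2 -> p6) -> p3) -> p3 = T -> T = T
((p5 <-> p3) <-> (p6 | (p1 ^ p5))) -> (((p2 -> p6) -> p3) -> p3) = T -> T = T
(p2 <-> ((p2 -> p4) -> p5)) -> (((p5 <-> p3) <-> (p6 | (p1 ^ p5))) -> (((p2 -> p6) -> p3) -> p3)) = F -> T = T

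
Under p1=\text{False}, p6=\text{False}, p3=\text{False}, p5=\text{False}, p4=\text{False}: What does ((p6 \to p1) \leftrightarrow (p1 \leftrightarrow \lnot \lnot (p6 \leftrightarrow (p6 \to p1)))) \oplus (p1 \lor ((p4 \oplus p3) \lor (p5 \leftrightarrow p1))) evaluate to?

Substituting p1=\text{False}, p6=\text{False}, p3=\text{False}, p5=\text{False}, p4=\text{False}:
p6 \to p1 = \text{False} \to \text{False} = \text{True}
p6 \to p1 = \text{False} \to \text{False} = \text{True}
p6 \leftrightarrow (p6 \to p1) = \text{False} \leftrightarrow \text{True} = \text{False}
\lnot (p6 \leftrightarrow (p6 \to p1)) = \lnot \text{False} = \text{True}
\lnot \lnot (p6 \leftrightarrow (p6 \to p1)) = \lnot \text{True} = \text{False}
p1 \leftrightarrow \lnot \lnot (p6 \leftrightarrow (p6 \to p1)) = \text{False} \leftrightarrow \text{False} = \text{True}
(p6 \to p1) \leftrightarrow (p1 \leftrightarrow \lnot \lnot (p6 \leftrightarrow (p6 \to p1))) = \text{True} \leftrightarrow \text{True} = \text{True}
p4 \oplus p3 = \text{False} \oplus \text{False} = \text{False}
p5 \leftrightarrow p1 = \text{False} \leftrightarrow \text{False} = \text{True}
(p4 \oplus p3) \lor (p5 \leftrightarrow p1) = \text{False} \lor \text{True} = \text{True}
p1 \lor ((p4 \oplus p3) \lor (p5 \leftrightarrow p1)) = \text{False} \lor \text{True} = \text{True}
((p6 \to p1) \leftrightarrow (p1 \leftrightarrow \lnot \lnot (p6 \leftrightarrow (p6 \to p1)))) \oplus (p1 \lor ((p4 \oplus p3) \lor (p5 \leftrightarrow p1))) = \text{True} \oplus \text{True} = \text{False}

\text{False}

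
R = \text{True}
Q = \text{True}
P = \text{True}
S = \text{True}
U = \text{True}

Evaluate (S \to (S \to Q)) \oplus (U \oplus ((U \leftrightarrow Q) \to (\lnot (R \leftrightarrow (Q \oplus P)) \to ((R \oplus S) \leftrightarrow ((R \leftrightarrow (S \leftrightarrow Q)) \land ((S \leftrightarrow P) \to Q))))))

\text{False}

S \to Q = \text{True} \to \text{True} = \text{True}
S \to (S \to Q) = \text{True} \to \text{True} = \text{True}
U \leftrightarrow Q = \text{True} \leftrightarrow \text{True} = \text{True}
Q \oplus P = \text{True} \oplus \text{True} = \text{False}
R \leftrightarrow (Q \oplus P) = \text{True} \leftrightarrow \text{False} = \text{False}
\lnot (R \leftrightarrow (Q \oplus P)) = \lnot \text{False} = \text{True}
R \oplus S = \text{True} \oplus \text{True} = \text{False}
S \leftrightarrow Q = \text{True} \leftrightarrow \text{True} = \text{True}
R \leftrightarrow (S \leftrightarrow Q) = \text{True} \leftrightarrow \text{True} = \text{True}
S \leftrightarrow P = \text{True} \leftrightarrow \text{True} = \text{True}
(S \leftrightarrow P) \to Q = \text{True} \to \text{True} = \text{True}
(R \leftrightarrow (S \leftrightarrow Q)) \land ((S \leftrightarrow P) \to Q) = \text{True} \land \text{True} = \text{True}
(R \oplus S) \leftrightarrow ((R \leftrightarrow (S \leftrightarrow Q)) \land ((S \leftrightarrow P) \to Q)) = \text{False} \leftrightarrow \text{True} = \text{False}
\lnot (R \leftrightarrow (Q \oplus P)) \to ((R \oplus S) \leftrightarrow ((R \leftrightarrow (S \leftrightarrow Q)) \land ((S \leftrightarrow P) \to Q))) = \text{True} \to \text{False} = \text{False}
(U \leftrightarrow Q) \to (\lnot (R \leftrightarrow (Q \oplus P)) \to ((R \oplus S) \leftrightarrow ((R \leftrightarrow (S \leftrightarrow Q)) \land ((S \leftrightarrow P) \to Q)))) = \text{True} \to \text{False} = \text{False}
U \oplus ((U \leftrightarrow Q) \to (\lnot (R \leftrightarrow (Q \oplus P)) \to ((R \oplus S) \leftrightarrow ((R \leftrightarrow (S \leftrightarrow Q)) \land ((S \leftrightarrow P) \to Q))))) = \text{True} \oplus \text{False} = \text{True}
(S \to (S \to Q)) \oplus (U \oplus ((U \leftrightarrow Q) \to (\lnot (R \leftrightarrow (Q \oplus P)) \to ((R \oplus S) \leftrightarrow ((R \leftrightarrow (S \leftrightarrow Q)) \land ((S \leftrightarrow P) \to Q)))))) = \text{True} \oplus \text{True} = \text{False}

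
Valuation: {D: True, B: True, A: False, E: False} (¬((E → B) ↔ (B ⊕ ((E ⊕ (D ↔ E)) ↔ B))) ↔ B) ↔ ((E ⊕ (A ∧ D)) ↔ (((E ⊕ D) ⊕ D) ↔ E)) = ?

Substituting D=True, B=True, A=False, E=False:
E → B = False → True = True
D ↔ E = True ↔ False = False
E ⊕ (D ↔ E) = False ⊕ False = False
(E ⊕ (D ↔ E)) ↔ B = False ↔ True = False
B ⊕ ((E ⊕ (D ↔ E)) ↔ B) = True ⊕ False = True
(E → B) ↔ (B ⊕ ((E ⊕ (D ↔ E)) ↔ B)) = True ↔ True = True
¬((E → B) ↔ (B ⊕ ((E ⊕ (D ↔ E)) ↔ B))) = ¬True = False
¬((E → B) ↔ (B ⊕ ((E ⊕ (D ↔ E)) ↔ B))) ↔ B = False ↔ True = False
A ∧ D = False ∧ True = False
E ⊕ (A ∧ D) = False ⊕ False = False
E ⊕ D = False ⊕ True = True
(E ⊕ D) ⊕ D = True ⊕ True = False
((E ⊕ D) ⊕ D) ↔ E = False ↔ False = True
(E ⊕ (A ∧ D)) ↔ (((E ⊕ D) ⊕ D) ↔ E) = False ↔ True = False
(¬((E → B) ↔ (B ⊕ ((E ⊕ (D ↔ E)) ↔ B))) ↔ B) ↔ ((E ⊕ (A ∧ D)) ↔ (((E ⊕ D) ⊕ D) ↔ E)) = False ↔ False = True

True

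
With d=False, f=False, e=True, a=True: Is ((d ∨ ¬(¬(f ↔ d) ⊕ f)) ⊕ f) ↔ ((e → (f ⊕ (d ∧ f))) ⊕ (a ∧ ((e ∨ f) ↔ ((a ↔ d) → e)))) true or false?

Substituting d=False, f=False, e=True, a=True:
f ↔ d = False ↔ False = True
¬(f ↔ d) = ¬True = False
¬(f ↔ d) ⊕ f = False ⊕ False = False
¬(¬(f ↔ d) ⊕ f) = ¬False = True
d ∨ ¬(¬(f ↔ d) ⊕ f) = False ∨ True = True
(d ∨ ¬(¬(f ↔ d) ⊕ f)) ⊕ f = True ⊕ False = True
d ∧ f = False ∧ False = False
f ⊕ (d ∧ f) = False ⊕ False = False
e → (f ⊕ (d ∧ f)) = True → False = False
e ∨ f = True ∨ False = True
a ↔ d = True ↔ False = False
(a ↔ d) → e = False → True = True
(e ∨ f) ↔ ((a ↔ d) → e) = True ↔ True = True
a ∧ ((e ∨ f) ↔ ((a ↔ d) → e)) = True ∧ True = True
(e → (f ⊕ (d ∧ f))) ⊕ (a ∧ ((e ∨ f) ↔ ((a ↔ d) → e))) = False ⊕ True = True
((d ∨ ¬(¬(f ↔ d) ⊕ f)) ⊕ f) ↔ ((e → (f ⊕ (d ∧ f))) ⊕ (a ∧ ((e ∨ f) ↔ ((a ↔ d) → e)))) = True ↔ True = True

True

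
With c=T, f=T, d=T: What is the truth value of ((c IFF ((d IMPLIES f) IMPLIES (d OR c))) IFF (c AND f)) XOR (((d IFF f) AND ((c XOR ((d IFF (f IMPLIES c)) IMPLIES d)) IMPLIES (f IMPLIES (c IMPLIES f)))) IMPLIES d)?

d IMPLIES f = T IMPLIES T = T
d OR c = T OR T = T
(d IMPLIES f) IMPLIES (d OR c) = T IMPLIES T = T
c IFF ((d IMPLIES f) IMPLIES (d OR c)) = T IFF T = T
c AND f = T AND T = T
(c IFF ((d IMPLIES f) IMPLIES (d OR c))) IFF (c AND f) = T IFF T = T
d IFF f = T IFF T = T
f IMPLIES c = T IMPLIES T = T
d IFF (f IMPLIES c) = T IFF T = T
(d IFF (f IMPLIES c)) IMPLIES d = T IMPLIES T = T
c XOR ((d IFF (f IMPLIES c)) IMPLIES d) = T XOR T = F
c IMPLIES f = T IMPLIES T = T
f IMPLIES (c IMPLIES f) = T IMPLIES T = T
(c XOR ((d IFF (f IMPLIES c)) IMPLIES d)) IMPLIES (f IMPLIES (c IMPLIES f)) = F IMPLIES T = T
(d IFF f) AND ((c XOR ((d IFF (f IMPLIES c)) IMPLIES d)) IMPLIES (f IMPLIES (c IMPLIES f))) = T AND T = T
((d IFF f) AND ((c XOR ((d IFF (f IMPLIES c)) IMPLIES d)) IMPLIES (f IMPLIES (c IMPLIES f)))) IMPLIES d = T IMPLIES T = T
((c IFF ((d IMPLIES f) IMPLIES (d OR c))) IFF (c AND f)) XOR (((d IFF f) AND ((c XOR ((d IFF (f IMPLIES c)) IMPLIES d)) IMPLIES (f IMPLIES (c IMPLIES f)))) IMPLIES d) = T XOR T = F

F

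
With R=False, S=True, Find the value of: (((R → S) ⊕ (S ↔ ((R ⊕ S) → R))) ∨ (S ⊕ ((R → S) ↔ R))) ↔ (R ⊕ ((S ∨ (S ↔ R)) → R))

Substituting R=False, S=True:
R → S = False → True = True
R ⊕ S = False ⊕ True = True
(R ⊕ S) → R = True → False = False
S ↔ ((R ⊕ S) → R) = True ↔ False = False
(R → S) ⊕ (S ↔ ((R ⊕ S) → R)) = True ⊕ False = True
R → S = False → True = True
(R → S) ↔ R = True ↔ False = False
S ⊕ ((R → S) ↔ R) = True ⊕ False = True
((R → S) ⊕ (S ↔ ((R ⊕ S) → R))) ∨ (S ⊕ ((R → S) ↔ R)) = True ∨ True = True
S ↔ R = True ↔ False = False
S ∨ (S ↔ R) = True ∨ False = True
(S ∨ (S ↔ R)) → R = True → False = False
R ⊕ ((S ∨ (S ↔ R)) → R) = False ⊕ False = False
(((R → S) ⊕ (S ↔ ((R ⊕ S) → R))) ∨ (S ⊕ ((R → S) ↔ R))) ↔ (R ⊕ ((S ∨ (S ↔ R)) → R)) = True ↔ False = False

False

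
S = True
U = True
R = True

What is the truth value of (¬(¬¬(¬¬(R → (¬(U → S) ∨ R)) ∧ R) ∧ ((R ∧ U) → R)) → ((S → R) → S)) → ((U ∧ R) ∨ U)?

U → S = True → True = True
¬(U → S) = ¬True = False
¬(U → S) ∨ R = False ∨ True = True
R → (¬(U → S) ∨ R) = True → True = True
¬(R → (¬(U → S) ∨ R)) = ¬True = False
¬¬(R → (¬(U → S) ∨ R)) = ¬False = True
¬¬(R → (¬(U → S) ∨ R)) ∧ R = True ∧ True = True
¬(¬¬(R → (¬(U → S) ∨ R)) ∧ R) = ¬True = False
¬¬(¬¬(R → (¬(U → S) ∨ R)) ∧ R) = ¬False = True
R ∧ U = True ∧ True = True
(R ∧ U) → R = True → True = True
¬¬(¬¬(R → (¬(U → S) ∨ R)) ∧ R) ∧ ((R ∧ U) → R) = True ∧ True = True
¬(¬¬(¬¬(R → (¬(U → S) ∨ R)) ∧ R) ∧ ((R ∧ U) → R)) = ¬True = False
S → R = True → True = True
(S → R) → S = True → True = True
¬(¬¬(¬¬(R → (¬(U → S) ∨ R)) ∧ R) ∧ ((R ∧ U) → R)) → ((S → R) → S) = False → True = True
U ∧ R = True ∧ True = True
(U ∧ R) ∨ U = True ∨ True = True
(¬(¬¬(¬¬(R → (¬(U → S) ∨ R)) ∧ R) ∧ ((R ∧ U) → R)) → ((S → R) → S)) → ((U ∧ R) ∨ U) = True → True = True

True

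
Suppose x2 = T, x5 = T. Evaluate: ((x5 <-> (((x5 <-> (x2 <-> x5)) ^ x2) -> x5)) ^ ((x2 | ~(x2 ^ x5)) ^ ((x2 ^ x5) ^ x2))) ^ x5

x2 <-> x5 = T <-> T = T
x5 <-> (x2 <-> x5) = T <-> T = T
(x5 <-> (x2 <-> x5)) ^ x2 = T ^ T = F
((x5 <-> (x2 <-> x5)) ^ x2) -> x5 = F -> T = T
x5 <-> (((x5 <-> (x2 <-> x5)) ^ x2) -> x5) = T <-> T = T
x2 ^ x5 = T ^ T = F
~(x2 ^ x5) = ~F = T
x2 | ~(x2 ^ x5) = T | T = T
x2 ^ x5 = T ^ T = F
(x2 ^ x5) ^ x2 = F ^ T = T
(x2 | ~(x2 ^ x5)) ^ ((x2 ^ x5) ^ x2) = T ^ T = F
(x5 <-> (((x5 <-> (x2 <-> x5)) ^ x2) -> x5)) ^ ((x2 | ~(x2 ^ x5)) ^ ((x2 ^ x5) ^ x2)) = T ^ F = T
((x5 <-> (((x5 <-> (x2 <-> x5)) ^ x2) -> x5)) ^ ((x2 | ~(x2 ^ x5)) ^ ((x2 ^ x5) ^ x2))) ^ x5 = T ^ T = F

F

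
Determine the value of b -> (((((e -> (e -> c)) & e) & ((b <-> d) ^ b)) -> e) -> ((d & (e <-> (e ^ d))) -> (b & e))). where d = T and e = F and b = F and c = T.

T

e -> c = F -> T = T
e -> (e -> c) = F -> T = T
(e -> (e -> c)) & e = T & F = F
b <-> d = F <-> T = F
(b <-> d) ^ b = F ^ F = F
((e -> (e -> c)) & e) & ((b <-> d) ^ b) = F & F = F
(((e -> (e -> c)) & e) & ((b <-> d) ^ b)) -> e = F -> F = T
e ^ d = F ^ T = T
e <-> (e ^ d) = F <-> T = F
d & (e <-> (e ^ d)) = T & F = F
b & e = F & F = F
(d & (e <-> (e ^ d))) -> (b & e) = F -> F = T
((((e -> (e -> c)) & e) & ((b <-> d) ^ b)) -> e) -> ((d & (e <-> (e ^ d))) -> (b & e)) = T -> T = T
b -> (((((e -> (e -> c)) & e) & ((b <-> d) ^ b)) -> e) -> ((d & (e <-> (e ^ d))) -> (b & e))) = F -> T = T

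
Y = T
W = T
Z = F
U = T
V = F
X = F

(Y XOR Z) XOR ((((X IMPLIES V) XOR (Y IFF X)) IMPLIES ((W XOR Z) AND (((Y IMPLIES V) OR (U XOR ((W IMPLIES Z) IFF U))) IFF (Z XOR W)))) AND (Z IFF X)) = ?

Y XOR Z = T XOR F = T
X IMPLIES V = F IMPLIES F = T
Y IFF X = T IFF F = F
(X IMPLIES V) XOR (Y IFF X) = T XOR F = T
W XOR Z = T XOR F = T
Y IMPLIES V = T IMPLIES F = F
W IMPLIES Z = T IMPLIES F = F
(W IMPLIES Z) IFF U = F IFF T = F
U XOR ((W IMPLIES Z) IFF U) = T XOR F = T
(Y IMPLIES V) OR (U XOR ((W IMPLIES Z) IFF U)) = F OR T = T
Z XOR W = F XOR T = T
((Y IMPLIES V) OR (U XOR ((W IMPLIES Z) IFF U))) IFF (Z XOR W) = T IFF T = T
(W XOR Z) AND (((Y IMPLIES V) OR (U XOR ((W IMPLIES Z) IFF U))) IFF (Z XOR W)) = T AND T = T
((X IMPLIES V) XOR (Y IFF X)) IMPLIES ((W XOR Z) AND (((Y IMPLIES V) OR (U XOR ((W IMPLIES Z) IFF U))) IFF (Z XOR W))) = T IMPLIES T = T
Z IFF X = F IFF F = T
(((X IMPLIES V) XOR (Y IFF X)) IMPLIES ((W XOR Z) AND (((Y IMPLIES V) OR (U XOR ((W IMPLIES Z) IFF U))) IFF (Z XOR W)))) AND (Z IFF X) = T AND T = T
(Y XOR Z) XOR ((((X IMPLIES V) XOR (Y IFF X)) IMPLIES ((W XOR Z) AND (((Y IMPLIES V) OR (U XOR ((W IMPLIES Z) IFF U))) IFF (Z XOR W)))) AND (Z IFF X)) = T XOR T = F

F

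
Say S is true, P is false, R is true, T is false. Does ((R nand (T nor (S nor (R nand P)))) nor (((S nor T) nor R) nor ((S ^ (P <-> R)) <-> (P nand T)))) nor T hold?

False

R nand P = True nand False = True
S nor (R nand P) = True nor True = False
T nor (S nor (R nand P)) = False nor False = True
R nand (T nor (S nor (R nand P))) = True nand True = False
S nor T = True nor False = False
(S nor T) nor R = False nor True = False
P <-> R = False <-> True = False
S ^ (P <-> R) = True ^ False = True
P nand T = False nand False = True
(S ^ (P <-> R)) <-> (P nand T) = True <-> True = True
((S nor T) nor R) nor ((S ^ (P <-> R)) <-> (P nand T)) = False nor True = False
(R nand (T nor (S nor (R nand P)))) nor (((S nor T) nor R) nor ((S ^ (P <-> R)) <-> (P nand T))) = False nor False = True
((R nand (T nor (S nor (R nand P)))) nor (((S nor T) nor R) nor ((S ^ (P <-> R)) <-> (P nand T)))) nor T = True nor False = False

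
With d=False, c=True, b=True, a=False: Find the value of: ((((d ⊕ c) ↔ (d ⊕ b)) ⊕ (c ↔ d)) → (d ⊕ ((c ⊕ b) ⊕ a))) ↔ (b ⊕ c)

True

Substituting d=False, c=True, b=True, a=False:
d ⊕ c = False ⊕ True = True
d ⊕ b = False ⊕ True = True
(d ⊕ c) ↔ (d ⊕ b) = True ↔ True = True
c ↔ d = True ↔ False = False
((d ⊕ c) ↔ (d ⊕ b)) ⊕ (c ↔ d) = True ⊕ False = True
c ⊕ b = True ⊕ True = False
(c ⊕ b) ⊕ a = False ⊕ False = False
d ⊕ ((c ⊕ b) ⊕ a) = False ⊕ False = False
(((d ⊕ c) ↔ (d ⊕ b)) ⊕ (c ↔ d)) → (d ⊕ ((c ⊕ b) ⊕ a)) = True → False = False
b ⊕ c = True ⊕ True = False
((((d ⊕ c) ↔ (d ⊕ b)) ⊕ (c ↔ d)) → (d ⊕ ((c ⊕ b) ⊕ a))) ↔ (b ⊕ c) = False ↔ False = True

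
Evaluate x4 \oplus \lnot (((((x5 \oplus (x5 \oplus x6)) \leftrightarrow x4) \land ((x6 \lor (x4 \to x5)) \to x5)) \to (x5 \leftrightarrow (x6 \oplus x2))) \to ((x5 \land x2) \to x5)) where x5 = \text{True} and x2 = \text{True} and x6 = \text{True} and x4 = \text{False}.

\text{False}

x5 \oplus x6 = \text{True} \oplus \text{True} = \text{False}
x5 \oplus (x5 \oplus x6) = \text{True} \oplus \text{False} = \text{True}
(x5 \oplus (x5 \oplus x6)) \leftrightarrow x4 = \text{True} \leftrightarrow \text{False} = \text{False}
x4 \to x5 = \text{False} \to \text{True} = \text{True}
x6 \lor (x4 \to x5) = \text{True} \lor \text{True} = \text{True}
(x6 \lor (x4 \to x5)) \to x5 = \text{True} \to \text{True} = \text{True}
((x5 \oplus (x5 \oplus x6)) \leftrightarrow x4) \land ((x6 \lor (x4 \to x5)) \to x5) = \text{False} \land \text{True} = \text{False}
x6 \oplus x2 = \text{True} \oplus \text{True} = \text{False}
x5 \leftrightarrow (x6 \oplus x2) = \text{True} \leftrightarrow \text{False} = \text{False}
(((x5 \oplus (x5 \oplus x6)) \leftrightarrow x4) \land ((x6 \lor (x4 \to x5)) \to x5)) \to (x5 \leftrightarrow (x6 \oplus x2)) = \text{False} \to \text{False} = \text{True}
x5 \land x2 = \text{True} \land \text{True} = \text{True}
(x5 \land x2) \to x5 = \text{True} \to \text{True} = \text{True}
((((x5 \oplus (x5 \oplus x6)) \leftrightarrow x4) \land ((x6 \lor (x4 \to x5)) \to x5)) \to (x5 \leftrightarrow (x6 \oplus x2))) \to ((x5 \land x2) \to x5) = \text{True} \to \text{True} = \text{True}
\lnot (((((x5 \oplus (x5 \oplus x6)) \leftrightarrow x4) \land ((x6 \lor (x4 \to x5)) \to x5)) \to (x5 \leftrightarrow (x6 \oplus x2))) \to ((x5 \land x2) \to x5)) = \lnot \text{True} = \text{False}
x4 \oplus \lnot (((((x5 \oplus (x5 \oplus x6)) \leftrightarrow x4) \land ((x6 \lor (x4 \to x5)) \to x5)) \to (x5 \leftrightarrow (x6 \oplus x2))) \to ((x5 \land x2) \to x5)) = \text{False} \oplus \text{False} = \text{False}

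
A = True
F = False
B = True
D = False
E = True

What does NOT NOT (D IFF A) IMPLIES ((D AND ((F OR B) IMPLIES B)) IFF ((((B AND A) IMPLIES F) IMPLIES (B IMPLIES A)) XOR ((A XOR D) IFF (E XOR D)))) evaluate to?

True

D IFF A = False IFF True = False
NOT (D IFF A) = NOT False = True
NOT NOT (D IFF A) = NOT True = False
F OR B = False OR True = True
(F OR B) IMPLIES B = True IMPLIES True = True
D AND ((F OR B) IMPLIES B) = False AND True = False
B AND A = True AND True = True
(B AND A) IMPLIES F = True IMPLIES False = False
B IMPLIES A = True IMPLIES True = True
((B AND A) IMPLIES F) IMPLIES (B IMPLIES A) = False IMPLIES True = True
A XOR D = True XOR False = True
E XOR D = True XOR False = True
(A XOR D) IFF (E XOR D) = True IFF True = True
(((B AND A) IMPLIES F) IMPLIES (B IMPLIES A)) XOR ((A XOR D) IFF (E XOR D)) = True XOR True = False
(D AND ((F OR B) IMPLIES B)) IFF ((((B AND A) IMPLIES F) IMPLIES (B IMPLIES A)) XOR ((A XOR D) IFF (E XOR D))) = False IFF False = True
NOT NOT (D IFF A) IMPLIES ((D AND ((F OR B) IMPLIES B)) IFF ((((B AND A) IMPLIES F) IMPLIES (B IMPLIES A)) XOR ((A XOR D) IFF (E XOR D)))) = False IMPLIES True = True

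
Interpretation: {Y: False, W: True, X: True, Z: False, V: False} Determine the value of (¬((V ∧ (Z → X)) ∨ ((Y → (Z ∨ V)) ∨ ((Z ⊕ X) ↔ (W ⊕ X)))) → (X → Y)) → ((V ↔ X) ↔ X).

False

Substituting Y=False, W=True, X=True, Z=False, V=False:
Z → X = False → True = True
V ∧ (Z → X) = False ∧ True = False
Z ∨ V = False ∨ False = False
Y → (Z ∨ V) = False → False = True
Z ⊕ X = False ⊕ True = True
W ⊕ X = True ⊕ True = False
(Z ⊕ X) ↔ (W ⊕ X) = True ↔ False = False
(Y → (Z ∨ V)) ∨ ((Z ⊕ X) ↔ (W ⊕ X)) = True ∨ False = True
(V ∧ (Z → X)) ∨ ((Y → (Z ∨ V)) ∨ ((Z ⊕ X) ↔ (W ⊕ X))) = False ∨ True = True
¬((V ∧ (Z → X)) ∨ ((Y → (Z ∨ V)) ∨ ((Z ⊕ X) ↔ (W ⊕ X)))) = ¬True = False
X → Y = True → False = False
¬((V ∧ (Z → X)) ∨ ((Y → (Z ∨ V)) ∨ ((Z ⊕ X) ↔ (W ⊕ X)))) → (X → Y) = False → False = True
V ↔ X = False ↔ True = False
(V ↔ X) ↔ X = False ↔ True = False
(¬((V ∧ (Z → X)) ∨ ((Y → (Z ∨ V)) ∨ ((Z ⊕ X) ↔ (W ⊕ X)))) → (X → Y)) → ((V ↔ X) ↔ X) = True → False = False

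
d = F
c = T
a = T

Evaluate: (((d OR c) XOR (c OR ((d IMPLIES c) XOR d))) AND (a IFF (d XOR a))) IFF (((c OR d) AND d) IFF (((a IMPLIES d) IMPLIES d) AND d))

d OR c = F OR T = T
d IMPLIES c = F IMPLIES T = T
(d IMPLIES c) XOR d = T XOR F = T
c OR ((d IMPLIES c) XOR d) = T OR T = T
(d OR c) XOR (c OR ((d IMPLIES c) XOR d)) = T XOR T = F
d XOR a = F XOR T = T
a IFF (d XOR a) = T IFF T = T
((d OR c) XOR (c OR ((d IMPLIES c) XOR d))) AND (a IFF (d XOR a)) = F AND T = F
c OR d = T OR F = T
(c OR d) AND d = T AND F = F
a IMPLIES d = T IMPLIES F = F
(a IMPLIES d) IMPLIES d = F IMPLIES F = T
((a IMPLIES d) IMPLIES d) AND d = T AND F = F
((c OR d) AND d) IFF (((a IMPLIES d) IMPLIES d) AND d) = F IFF F = T
(((d OR c) XOR (c OR ((d IMPLIES c) XOR d))) AND (a IFF (d XOR a))) IFF (((c OR d) AND d) IFF (((a IMPLIES d) IMPLIES d) AND d)) = F IFF T = F

F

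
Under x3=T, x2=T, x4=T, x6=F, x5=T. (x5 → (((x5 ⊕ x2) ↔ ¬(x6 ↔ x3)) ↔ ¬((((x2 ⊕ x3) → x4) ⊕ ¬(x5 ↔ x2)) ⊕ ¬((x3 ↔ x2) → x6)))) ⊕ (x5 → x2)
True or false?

T

Substituting x3=T, x2=T, x4=T, x6=F, x5=T:
x5 ⊕ x2 = T ⊕ T = F
x6 ↔ x3 = F ↔ T = F
¬(x6 ↔ x3) = ¬F = T
(x5 ⊕ x2) ↔ ¬(x6 ↔ x3) = F ↔ T = F
x2 ⊕ x3 = T ⊕ T = F
(x2 ⊕ x3) → x4 = F → T = T
x5 ↔ x2 = T ↔ T = T
¬(x5 ↔ x2) = ¬T = F
((x2 ⊕ x3) → x4) ⊕ ¬(x5 ↔ x2) = T ⊕ F = T
x3 ↔ x2 = T ↔ T = T
(x3 ↔ x2) → x6 = T → F = F
¬((x3 ↔ x2) → x6) = ¬F = T
(((x2 ⊕ x3) → x4) ⊕ ¬(x5 ↔ x2)) ⊕ ¬((x3 ↔ x2) → x6) = T ⊕ T = F
¬((((x2 ⊕ x3) → x4) ⊕ ¬(x5 ↔ x2)) ⊕ ¬((x3 ↔ x2) → x6)) = ¬F = T
((x5 ⊕ x2) ↔ ¬(x6 ↔ x3)) ↔ ¬((((x2 ⊕ x3) → x4) ⊕ ¬(x5 ↔ x2)) ⊕ ¬((x3 ↔ x2) → x6)) = F ↔ T = F
x5 → (((x5 ⊕ x2) ↔ ¬(x6 ↔ x3)) ↔ ¬((((x2 ⊕ x3) → x4) ⊕ ¬(x5 ↔ x2)) ⊕ ¬((x3 ↔ x2) → x6))) = T → F = F
x5 → x2 = T → T = T
(x5 → (((x5 ⊕ x2) ↔ ¬(x6 ↔ x3)) ↔ ¬((((x2 ⊕ x3) → x4) ⊕ ¬(x5 ↔ x2)) ⊕ ¬((x3 ↔ x2) → x6)))) ⊕ (x5 → x2) = F ⊕ T = T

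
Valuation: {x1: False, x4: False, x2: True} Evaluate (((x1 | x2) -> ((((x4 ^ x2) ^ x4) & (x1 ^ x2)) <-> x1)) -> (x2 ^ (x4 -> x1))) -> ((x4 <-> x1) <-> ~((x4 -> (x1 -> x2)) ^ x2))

True

Substituting x1=False, x4=False, x2=True:
x1 | x2 = False | True = True
x4 ^ x2 = False ^ True = True
(x4 ^ x2) ^ x4 = True ^ False = True
x1 ^ x2 = False ^ True = True
((x4 ^ x2) ^ x4) & (x1 ^ x2) = True & True = True
(((x4 ^ x2) ^ x4) & (x1 ^ x2)) <-> x1 = True <-> False = False
(x1 | x2) -> ((((x4 ^ x2) ^ x4) & (x1 ^ x2)) <-> x1) = True -> False = False
x4 -> x1 = False -> False = True
x2 ^ (x4 -> x1) = True ^ True = False
((x1 | x2) -> ((((x4 ^ x2) ^ x4) & (x1 ^ x2)) <-> x1)) -> (x2 ^ (x4 -> x1)) = False -> False = True
x4 <-> x1 = False <-> False = True
x1 -> x2 = False -> True = True
x4 -> (x1 -> x2) = False -> True = True
(x4 -> (x1 -> x2)) ^ x2 = True ^ True = False
~((x4 -> (x1 -> x2)) ^ x2) = ~False = True
(x4 <-> x1) <-> ~((x4 -> (x1 -> x2)) ^ x2) = True <-> True = True
(((x1 | x2) -> ((((x4 ^ x2) ^ x4) & (x1 ^ x2)) <-> x1)) -> (x2 ^ (x4 -> x1))) -> ((x4 <-> x1) <-> ~((x4 -> (x1 -> x2)) ^ x2)) = True -> True = True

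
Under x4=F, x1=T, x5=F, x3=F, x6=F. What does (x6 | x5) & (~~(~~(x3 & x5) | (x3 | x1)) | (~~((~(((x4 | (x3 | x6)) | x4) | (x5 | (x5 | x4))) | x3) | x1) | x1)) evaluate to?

F

x6 | x5 = F | F = F
x3 & x5 = F & F = F
~(x3 & x5) = ~F = T
~~(x3 & x5) = ~T = F
x3 | x1 = F | T = T
~~(x3 & x5) | (x3 | x1) = F | T = T
~(~~(x3 & x5) | (x3 | x1)) = ~T = F
~~(~~(x3 & x5) | (x3 | x1)) = ~F = T
x3 | x6 = F | F = F
x4 | (x3 | x6) = F | F = F
(x4 | (x3 | x6)) | x4 = F | F = F
x5 | x4 = F | F = F
x5 | (x5 | x4) = F | F = F
((x4 | (x3 | x6)) | x4) | (x5 | (x5 | x4)) = F | F = F
~(((x4 | (x3 | x6)) | x4) | (x5 | (x5 | x4))) = ~F = T
~(((x4 | (x3 | x6)) | x4) | (x5 | (x5 | x4))) | x3 = T | F = T
(~(((x4 | (x3 | x6)) | x4) | (x5 | (x5 | x4))) | x3) | x1 = T | T = T
~((~(((x4 | (x3 | x6)) | x4) | (x5 | (x5 | x4))) | x3) | x1) = ~T = F
~~((~(((x4 | (x3 | x6)) | x4) | (x5 | (x5 | x4))) | x3) | x1) = ~F = T
~~((~(((x4 | (x3 | x6)) | x4) | (x5 | (x5 | x4))) | x3) | x1) | x1 = T | T = T
~~(~~(x3 & x5) | (x3 | x1)) | (~~((~(((x4 | (x3 | x6)) | x4) | (x5 | (x5 | x4))) | x3) | x1) | x1) = T | T = T
(x6 | x5) & (~~(~~(x3 & x5) | (x3 | x1)) | (~~((~(((x4 | (x3 | x6)) | x4) | (x5 | (x5 | x4))) | x3) | x1) | x1)) = F & T = F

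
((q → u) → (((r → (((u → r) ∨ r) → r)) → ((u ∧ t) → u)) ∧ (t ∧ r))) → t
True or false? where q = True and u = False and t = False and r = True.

q → u = True → False = False
u → r = False → True = True
(u → r) ∨ r = True ∨ True = True
((u → r) ∨ r) → r = True → True = True
r → (((u → r) ∨ r) → r) = True → True = True
u ∧ t = False ∧ False = False
(u ∧ t) → u = False → False = True
(r → (((u → r) ∨ r) → r)) → ((u ∧ t) → u) = True → True = True
t ∧ r = False ∧ True = False
((r → (((u → r) ∨ r) → r)) → ((u ∧ t) → u)) ∧ (t ∧ r) = True ∧ False = False
(q → u) → (((r → (((u → r) ∨ r) → r)) → ((u ∧ t) → u)) ∧ (t ∧ r)) = False → False = True
((q → u) → (((r → (((u → r) ∨ r) → r)) → ((u ∧ t) → u)) ∧ (t ∧ r))) → t = True → False = False

False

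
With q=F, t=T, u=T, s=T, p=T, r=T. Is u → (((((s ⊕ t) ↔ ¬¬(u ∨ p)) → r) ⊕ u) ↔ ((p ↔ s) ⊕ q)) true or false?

s ⊕ t = T ⊕ T = F
u ∨ p = T ∨ T = T
¬(u ∨ p) = ¬T = F
¬¬(u ∨ p) = ¬F = T
(s ⊕ t) ↔ ¬¬(u ∨ p) = F ↔ T = F
((s ⊕ t) ↔ ¬¬(u ∨ p)) → r = F → T = T
(((s ⊕ t) ↔ ¬¬(u ∨ p)) → r) ⊕ u = T ⊕ T = F
p ↔ s = T ↔ T = T
(p ↔ s) ⊕ q = T ⊕ F = T
((((s ⊕ t) ↔ ¬¬(u ∨ p)) → r) ⊕ u) ↔ ((p ↔ s) ⊕ q) = F ↔ T = F
u → (((((s ⊕ t) ↔ ¬¬(u ∨ p)) → r) ⊕ u) ↔ ((p ↔ s) ⊕ q)) = T → F = F

F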